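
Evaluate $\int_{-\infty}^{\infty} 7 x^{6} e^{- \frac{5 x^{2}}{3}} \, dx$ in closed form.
$\frac{567 \sqrt{15} \sqrt{\pi}}{1000}$

Consider the simpler parametrised integral
$$J(a) = \int_{-\infty}^{\infty} 7 e^{- a x^{2}} \, dx = \frac{7 \sqrt{\pi}}{\sqrt{a}}.$$

Differentiating under the integral sign brings down a factor of $(-x^2)$:
$$\frac{dJ}{da} = \int_{-\infty}^{\infty} - 7 x^{2} e^{- a x^{2}} \, dx = - \frac{7 \sqrt{\pi}}{2 a^{\frac{3}{2}}}.$$

Repeating $3$ times in total — each differentiation brings down another $(-x^2)$ — gives
$$\frac{d^{3}J}{da^{3}} = \int_{-\infty}^{\infty} - 7 x^{6} e^{- a x^{2}} \, dx = - \frac{105 \sqrt{\pi}}{8 a^{\frac{7}{2}}},$$
and the integrand here is $(-1)^{3}$ times the target integrand, so $I = (-1)^{3}\,\frac{d^{3}J}{da^{3}} = \frac{105 \sqrt{\pi}}{8 a^{\frac{7}{2}}}$.

Setting $a = \frac{5}{3}$:
$$I = \frac{567 \sqrt{15} \sqrt{\pi}}{1000}.$$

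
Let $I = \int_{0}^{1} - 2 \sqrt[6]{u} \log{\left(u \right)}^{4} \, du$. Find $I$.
$- \frac{373248}{16807}$

Begin with the known integral
$$J(a) = \int_{0}^{1} - 2 u^{a} \, du = - \frac{2}{a + 1}.$$

Differentiating under the integral sign brings down a factor of $\ln u$:
$$\frac{dJ}{da} = \int_{0}^{1} - 2 u^{a} \log{\left(u \right)} \, du = \frac{2}{\left(a + 1\right)^{2}}.$$

Repeating $4$ times in total — each differentiation brings down another $\ln u$ — gives
$$\frac{d^{4}J}{da^{4}} = \int_{0}^{1} - 2 u^{a} \log{\left(u \right)}^{4} \, du = - \frac{48}{\left(a + 1\right)^{5}},$$
and the integrand here is exactly the target integrand, so $I = - \frac{48}{\left(a + 1\right)^{5}}$.

Setting $a = \frac{1}{6}$:
$$I = - \frac{373248}{16807}.$$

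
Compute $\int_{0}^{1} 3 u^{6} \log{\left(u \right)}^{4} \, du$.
$\frac{72}{16807}$

Begin with the known integral
$$J(a) = \int_{0}^{1} 3 u^{a} \, du = \frac{3}{a + 1}.$$

Differentiating under the integral sign brings down a factor of $\ln u$:
$$\frac{dJ}{da} = \int_{0}^{1} 3 u^{a} \log{\left(u \right)} \, du = - \frac{3}{\left(a + 1\right)^{2}}.$$

Repeating $4$ times in total — each differentiation brings down another $\ln u$ — gives
$$\frac{d^{4}J}{da^{4}} = \int_{0}^{1} 3 u^{a} \log{\left(u \right)}^{4} \, du = \frac{72}{\left(a + 1\right)^{5}},$$
and the integrand here is exactly the target integrand, so $I = \frac{72}{\left(a + 1\right)^{5}}$.

Setting $a = 6$:
$$I = \frac{72}{16807}.$$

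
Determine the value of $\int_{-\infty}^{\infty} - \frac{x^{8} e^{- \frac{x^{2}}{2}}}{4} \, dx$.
$- \frac{105 \sqrt{2} \sqrt{\pi}}{4}$

Start from the elementary integral
$$J(a) = \int_{-\infty}^{\infty} - \frac{e^{- a x^{2}}}{4} \, dx = - \frac{\sqrt{\pi}}{4 \sqrt{a}}.$$

Differentiating under the integral sign brings down a factor of $(-x^2)$:
$$\frac{dJ}{da} = \int_{-\infty}^{\infty} \frac{x^{2} e^{- a x^{2}}}{4} \, dx = \frac{\sqrt{\pi}}{8 a^{\frac{3}{2}}}.$$

Repeating $4$ times in total — each differentiation brings down another $(-x^2)$ — gives
$$\frac{d^{4}J}{da^{4}} = \int_{-\infty}^{\infty} - \frac{x^{8} e^{- a x^{2}}}{4} \, dx = - \frac{105 \sqrt{\pi}}{64 a^{\frac{9}{2}}},$$
and the integrand here is exactly the target integrand, so $I = - \frac{105 \sqrt{\pi}}{64 a^{\frac{9}{2}}}$.

Setting $a = \frac{1}{2}$:
$$I = - \frac{105 \sqrt{2} \sqrt{\pi}}{4}.$$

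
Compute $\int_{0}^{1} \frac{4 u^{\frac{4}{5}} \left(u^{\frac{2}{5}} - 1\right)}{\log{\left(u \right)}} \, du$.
$- \log{\left(\frac{6561}{14641} \right)}$

Introduce a parameter $a$ in the exponent: let $I(a) = \int_{0}^{1} \frac{4 \left(u^{\frac{6}{5}} - u^{a}\right)}{\log{\left(u \right)}} \, du$.

Since $\dfrac{\partial}{\partial a}\,u^{a} = u^{a} \ln u$, the $\ln u$ in the denominator cancels and
$$\frac{dI}{da} = \int_{0}^{1} -4 u^{a} \, du = -4 \left[\frac{u^{a+1}}{a+1}\right]_0^1 = - \frac{4}{a + 1}.$$

Integrating with respect to $a$ gives $I(a) = - \log{\left(\frac{625 \left(a + 1\right)^{4}}{14641} \right)} + C$.

At $a = \frac{6}{5}$ the integrand is identically $0$, so $I(\frac{6}{5}) = 0$. The closed form gives $0$, hence $C = 0$.

Setting $a = \frac{4}{5}$:
$$I = - \log{\left(\frac{6561}{14641} \right)}.$$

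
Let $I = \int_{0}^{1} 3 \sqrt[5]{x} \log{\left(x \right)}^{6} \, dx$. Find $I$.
$\frac{390625}{648}$

Begin with the known integral
$$J(a) = \int_{0}^{1} 3 x^{a} \, dx = \frac{3}{a + 1}.$$

Differentiating under the integral sign brings down a factor of $\ln x$:
$$\frac{dJ}{da} = \int_{0}^{1} 3 x^{a} \log{\left(x \right)} \, dx = - \frac{3}{\left(a + 1\right)^{2}}.$$

Repeating $6$ times in total — each differentiation brings down another $\ln x$ — gives
$$\frac{d^{6}J}{da^{6}} = \int_{0}^{1} 3 x^{a} \log{\left(x \right)}^{6} \, dx = \frac{2160}{\left(a + 1\right)^{7}},$$
and the integrand here is exactly the target integrand, so $I = \frac{2160}{\left(a + 1\right)^{7}}$.

Setting $a = \frac{1}{5}$:
$$I = \frac{390625}{648}.$$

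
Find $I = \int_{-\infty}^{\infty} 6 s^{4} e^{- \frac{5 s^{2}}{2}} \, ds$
$\frac{18 \sqrt{10} \sqrt{\pi}}{125}$

Begin with the known integral
$$J(a) = \int_{-\infty}^{\infty} 6 e^{- a s^{2}} \, ds = \frac{6 \sqrt{\pi}}{\sqrt{a}}.$$

Differentiating under the integral sign brings down a factor of $(-s^2)$:
$$\frac{dJ}{da} = \int_{-\infty}^{\infty} - 6 s^{2} e^{- a s^{2}} \, ds = - \frac{3 \sqrt{\pi}}{a^{\frac{3}{2}}}.$$

Repeating twice in total — each differentiation brings down another $(-s^2)$ — gives
$$\frac{d^{2}J}{da^{2}} = \int_{-\infty}^{\infty} 6 s^{4} e^{- a s^{2}} \, ds = \frac{9 \sqrt{\pi}}{2 a^{\frac{5}{2}}},$$
and the integrand here is exactly the target integrand, so $I = \frac{9 \sqrt{\pi}}{2 a^{\frac{5}{2}}}$.

Setting $a = \frac{5}{2}$:
$$I = \frac{18 \sqrt{10} \sqrt{\pi}}{125}.$$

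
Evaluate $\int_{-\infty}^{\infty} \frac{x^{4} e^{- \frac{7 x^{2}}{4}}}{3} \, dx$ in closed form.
$\frac{8 \sqrt{7} \sqrt{\pi}}{343}$

Start from the elementary integral
$$J(a) = \int_{-\infty}^{\infty} \frac{e^{- a x^{2}}}{3} \, dx = \frac{\sqrt{\pi}}{3 \sqrt{a}}.$$

Differentiating under the integral sign brings down a factor of $(-x^2)$:
$$\frac{dJ}{da} = \int_{-\infty}^{\infty} - \frac{x^{2} e^{- a x^{2}}}{3} \, dx = - \frac{\sqrt{\pi}}{6 a^{\frac{3}{2}}}.$$

Repeating twice in total — each differentiation brings down another $(-x^2)$ — gives
$$\frac{d^{2}J}{da^{2}} = \int_{-\infty}^{\infty} \frac{x^{4} e^{- a x^{2}}}{3} \, dx = \frac{\sqrt{\pi}}{4 a^{\frac{5}{2}}},$$
and the integrand here is exactly the target integrand, so $I = \frac{\sqrt{\pi}}{4 a^{\frac{5}{2}}}$.

Setting $a = \frac{7}{4}$:
$$I = \frac{8 \sqrt{7} \sqrt{\pi}}{343}.$$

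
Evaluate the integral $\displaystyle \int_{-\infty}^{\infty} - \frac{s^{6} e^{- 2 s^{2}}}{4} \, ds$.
$- \frac{15 \sqrt{2} \sqrt{\pi}}{512}$

Consider the simpler parametrised integral
$$J(a) = \int_{-\infty}^{\infty} - \frac{e^{- a s^{2}}}{4} \, ds = - \frac{\sqrt{\pi}}{4 \sqrt{a}}.$$

Differentiating under the integral sign brings down a factor of $(-s^2)$:
$$\frac{dJ}{da} = \int_{-\infty}^{\infty} \frac{s^{2} e^{- a s^{2}}}{4} \, ds = \frac{\sqrt{\pi}}{8 a^{\frac{3}{2}}}.$$

Repeating $3$ times in total — each differentiation brings down another $(-s^2)$ — gives
$$\frac{d^{3}J}{da^{3}} = \int_{-\infty}^{\infty} \frac{s^{6} e^{- a s^{2}}}{4} \, ds = \frac{15 \sqrt{\pi}}{32 a^{\frac{7}{2}}},$$
and the integrand here is $(-1)^{3}$ times the target integrand, so $I = (-1)^{3}\,\frac{d^{3}J}{da^{3}} = - \frac{15 \sqrt{\pi}}{32 a^{\frac{7}{2}}}$.

Setting $a = 2$:
$$I = - \frac{15 \sqrt{2} \sqrt{\pi}}{512}.$$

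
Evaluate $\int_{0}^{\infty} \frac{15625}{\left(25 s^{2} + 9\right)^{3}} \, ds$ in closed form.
$\frac{3125 \pi}{1296}$

Start from the standard arctangent integral
$$J(a) = \int_{0}^{\infty} \frac{1}{a^{2} + s^{2}} \, ds = \frac{\pi}{2 a}.$$

Differentiating under the integral sign with respect to $a$,
$$\frac{dJ}{da} = \int_{0}^{\infty} - \frac{2 a}{\left(a^{2} + s^{2}\right)^{2}} \, ds = - \frac{\pi}{2 a^{2}},$$
so $\int_{0}^{\infty} \frac{1}{\left(a^{2} + s^{2}\right)^{2}} \, ds = \frac{\pi}{4 a^{3}}$.

Repeating — each differentiation of $1/(s^2+a^2)^j$ produces $-2ja/(s^2+a^2)^{j+1}$ — and dividing through by $-2ja$ at each step yields, after $2$ differentiations in total,
$$\int_{0}^{\infty} \frac{1}{\left(a^{2} + s^{2}\right)^{3}} \, ds = \frac{3 \pi}{16 a^{5}}.$$

Setting $a = \frac{3}{5}$:
$$I = \frac{3125 \pi}{1296}.$$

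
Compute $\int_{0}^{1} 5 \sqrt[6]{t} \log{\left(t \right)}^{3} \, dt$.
$- \frac{38880}{2401}$

Consider the simpler parametrised integral
$$J(a) = \int_{0}^{1} 5 t^{a} \, dt = \frac{5}{a + 1}.$$

Differentiating under the integral sign brings down a factor of $\ln t$:
$$\frac{dJ}{da} = \int_{0}^{1} 5 t^{a} \log{\left(t \right)} \, dt = - \frac{5}{\left(a + 1\right)^{2}}.$$

Repeating $3$ times in total — each differentiation brings down another $\ln t$ — gives
$$\frac{d^{3}J}{da^{3}} = \int_{0}^{1} 5 t^{a} \log{\left(t \right)}^{3} \, dt = - \frac{30}{\left(a + 1\right)^{4}},$$
and the integrand here is exactly the target integrand, so $I = - \frac{30}{\left(a + 1\right)^{4}}$.

Setting $a = \frac{1}{6}$:
$$I = - \frac{38880}{2401}.$$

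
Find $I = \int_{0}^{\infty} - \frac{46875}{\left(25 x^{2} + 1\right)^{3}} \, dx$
$- \frac{28125 \pi}{16}$

Begin with the known result
$$J(a) = \int_{0}^{\infty} - \frac{3}{a^{2} + x^{2}} \, dx = - \frac{3 \pi}{2 a}.$$

Differentiating under the integral sign with respect to $a$,
$$\frac{dJ}{da} = \int_{0}^{\infty} \frac{6 a}{\left(a^{2} + x^{2}\right)^{2}} \, dx = \frac{3 \pi}{2 a^{2}},$$
so $\int_{0}^{\infty} - \frac{3}{\left(a^{2} + x^{2}\right)^{2}} \, dx = - \frac{3 \pi}{4 a^{3}}$.

Repeating — each differentiation of $1/(x^2+a^2)^j$ produces $-2ja/(x^2+a^2)^{j+1}$ — and dividing through by $-2ja$ at each step yields, after $2$ differentiations in total,
$$\int_{0}^{\infty} - \frac{3}{\left(a^{2} + x^{2}\right)^{3}} \, dx = - \frac{9 \pi}{16 a^{5}}.$$

Setting $a = \frac{1}{5}$:
$$I = - \frac{28125 \pi}{16}.$$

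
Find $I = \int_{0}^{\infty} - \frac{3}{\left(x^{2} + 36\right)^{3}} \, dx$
$- \frac{\pi}{13824}$

Begin with the known result
$$J(a) = \int_{0}^{\infty} - \frac{3}{a^{2} + x^{2}} \, dx = - \frac{3 \pi}{2 a}.$$

Differentiating under the integral sign with respect to $a$,
$$\frac{dJ}{da} = \int_{0}^{\infty} \frac{6 a}{\left(a^{2} + x^{2}\right)^{2}} \, dx = \frac{3 \pi}{2 a^{2}},$$
so $\int_{0}^{\infty} - \frac{3}{\left(a^{2} + x^{2}\right)^{2}} \, dx = - \frac{3 \pi}{4 a^{3}}$.

Repeating — each differentiation of $1/(x^2+a^2)^j$ produces $-2ja/(x^2+a^2)^{j+1}$ — and dividing through by $-2ja$ at each step yields, after $2$ differentiations in total,
$$\int_{0}^{\infty} - \frac{3}{\left(a^{2} + x^{2}\right)^{3}} \, dx = - \frac{9 \pi}{16 a^{5}}.$$

Setting $a = 6$:
$$I = - \frac{\pi}{13824}.$$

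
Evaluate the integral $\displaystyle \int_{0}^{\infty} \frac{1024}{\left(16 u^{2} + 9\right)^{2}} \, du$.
$\frac{64 \pi}{27}$

Recall the elementary integral
$$J(a) = \int_{0}^{\infty} \frac{4}{a^{2} + u^{2}} \, du = \frac{2 \pi}{a}.$$

Differentiating under the integral sign with respect to $a$,
$$\frac{dJ}{da} = \int_{0}^{\infty} - \frac{8 a}{\left(a^{2} + u^{2}\right)^{2}} \, du = - \frac{2 \pi}{a^{2}},$$
so $\int_{0}^{\infty} \frac{4}{\left(a^{2} + u^{2}\right)^{2}} \, du = \frac{\pi}{a^{3}}$.

Setting $a = \frac{3}{4}$:
$$I = \frac{64 \pi}{27}.$$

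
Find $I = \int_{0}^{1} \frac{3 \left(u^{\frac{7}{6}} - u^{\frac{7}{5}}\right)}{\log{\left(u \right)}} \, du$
$\log{\left(\frac{274625}{373248} \right)}$

Consider the one-parameter family: let $I(a) = \int_{0}^{1} \frac{3 \left(- u^{\frac{7}{5}} + u^{a}\right)}{\log{\left(u \right)}} \, du$.

Since $\dfrac{\partial}{\partial a}\,u^{a} = u^{a} \ln u$, the $\ln u$ in the denominator cancels and
$$\frac{dI}{da} = \int_{0}^{1} 3 u^{a} \, du = 3 \left[\frac{u^{a+1}}{a+1}\right]_0^1 = \frac{3}{a + 1}.$$

Integrating with respect to $a$ gives $I(a) = \log{\left(\frac{125 \left(a + 1\right)^{3}}{1728} \right)} + C$.

At $a = \frac{7}{5}$ the integrand is identically $0$, so $I(\frac{7}{5}) = 0$. The closed form gives $0$, hence $C = 0$.

Setting $a = \frac{7}{6}$:
$$I = \log{\left(\frac{274625}{373248} \right)}.$$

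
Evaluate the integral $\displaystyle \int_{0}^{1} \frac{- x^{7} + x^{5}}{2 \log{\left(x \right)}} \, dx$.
$\log{\left(\frac{\sqrt{3}}{2} \right)}$

Consider the one-parameter family: let $I(a) = \int_{0}^{1} \frac{- x^{7} + x^{a}}{2 \log{\left(x \right)}} \, dx$.

Since $\dfrac{\partial}{\partial a}\,x^{a} = x^{a} \ln x$, the $\ln x$ in the denominator cancels and
$$\frac{dI}{da} = \int_{0}^{1} \frac{1}{2} x^{a} \, dx = \frac{1}{2} \left[\frac{x^{a+1}}{a+1}\right]_0^1 = \frac{1}{2 \left(a + 1\right)}.$$

Integrating with respect to $a$ gives $I(a) = \frac{\log{\left(a + 1 \right)}}{2} - \frac{3 \log{\left(2 \right)}}{2} + C$.

At $a = 7$ the integrand is identically $0$, so $I(7) = 0$. The closed form gives $0$, hence $C = 0$.

Setting $a = 5$:
$$I = \log{\left(\frac{\sqrt{3}}{2} \right)}.$$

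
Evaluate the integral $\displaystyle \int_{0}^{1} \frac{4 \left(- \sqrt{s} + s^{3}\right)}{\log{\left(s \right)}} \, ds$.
$\log{\left(\frac{4096}{81} \right)}$

Introduce a parameter $a$ in the exponent: let $I(a) = \int_{0}^{1} \frac{4 \left(- \sqrt{s} + s^{a}\right)}{\log{\left(s \right)}} \, ds$.

Since $\dfrac{\partial}{\partial a}\,s^{a} = s^{a} \ln s$, the $\ln s$ in the denominator cancels and
$$\frac{dI}{da} = \int_{0}^{1} 4 s^{a} \, ds = 4 \left[\frac{s^{a+1}}{a+1}\right]_0^1 = \frac{4}{a + 1}.$$

Integrating with respect to $a$ gives $I(a) = \log{\left(\frac{16 \left(a + 1\right)^{4}}{81} \right)} + C$.

At $a = \frac{1}{2}$ the integrand is identically $0$, so $I(\frac{1}{2}) = 0$. The closed form gives $0$, hence $C = 0$.

Setting $a = 3$:
$$I = \log{\left(\frac{4096}{81} \right)}.$$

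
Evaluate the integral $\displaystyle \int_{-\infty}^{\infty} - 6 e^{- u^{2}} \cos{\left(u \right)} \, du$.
$- \frac{6 \sqrt{\pi}}{e^{\frac{1}{4}}}$

Treat the cosine frequency as a parameter and define $I(b) = \int_{-\infty}^{\infty} - 6 e^{- u^{2}} \cos{\left(b u \right)} \, du$.

Differentiating under the integral sign,
$$I'(b) = \int_{-\infty}^{\infty} 6 u e^{- u^{2}} \sin{\left(b u \right)} \, du.$$

Integrate $\int_{-\infty}^{\infty} u \sin(b u)\, e^{- u^{2}}\, du$ by parts with $w = \sin(b u)$ and $dv = u\, e^{- u^{2}}\, du$, giving $v = - \frac{e^{- u^{2}}}{2}$. The boundary term vanishes and
$$\int_{-\infty}^{\infty} u \sin(b u)\, e^{- u^{2}}\, du = \frac{b}{2} \int_{-\infty}^{\infty} \cos(b u)\, e^{- u^{2}}\, du,$$
so $I'(b) = - \frac{b}{2}\, I(b)$.

This is a separable first-order ODE; solving with the initial condition $I(0) = \int_{-\infty}^{\infty} - 6 e^{- u^{2}}\,du = - 6 \sqrt{\pi}$ gives
$$I(b) = - 6 \sqrt{\pi} e^{- \frac{b^{2}}{4}}.$$

Setting $b = 1$:
$$I = - \frac{6 \sqrt{\pi}}{e^{\frac{1}{4}}}.$$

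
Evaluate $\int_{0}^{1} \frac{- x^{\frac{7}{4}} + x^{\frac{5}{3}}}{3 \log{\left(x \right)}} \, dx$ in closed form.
$\log{\left(\frac{2 \cdot 66^{\frac{2}{3}}}{33} \right)}$

Replace the exponent $\frac{5}{3}$ by a parameter $a$: let $I(a) = \int_{0}^{1} \frac{- x^{\frac{7}{4}} + x^{a}}{3 \log{\left(x \right)}} \, dx$.

Since $\dfrac{\partial}{\partial a}\,x^{a} = x^{a} \ln x$, the $\ln x$ in the denominator cancels and
$$\frac{dI}{da} = \int_{0}^{1} \frac{1}{3} x^{a} \, dx = \frac{1}{3} \left[\frac{x^{a+1}}{a+1}\right]_0^1 = \frac{1}{3 \left(a + 1\right)}.$$

Integrating with respect to $a$ gives $I(a) = \log{\left(\frac{22^{\frac{2}{3}} \sqrt[3]{a + 1}}{11} \right)} + C$.

At $a = \frac{7}{4}$ the integrand is identically $0$, so $I(\frac{7}{4}) = 0$. The closed form gives $0$, hence $C = 0$.

Setting $a = \frac{5}{3}$:
$$I = \log{\left(\frac{2 \cdot 66^{\frac{2}{3}}}{33} \right)}.$$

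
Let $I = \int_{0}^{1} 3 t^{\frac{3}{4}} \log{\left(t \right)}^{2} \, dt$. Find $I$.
$\frac{384}{343}$

Begin with the known integral
$$J(a) = \int_{0}^{1} 3 t^{a} \, dt = \frac{3}{a + 1}.$$

Differentiating under the integral sign brings down a factor of $\ln t$:
$$\frac{dJ}{da} = \int_{0}^{1} 3 t^{a} \log{\left(t \right)} \, dt = - \frac{3}{\left(a + 1\right)^{2}}.$$

Repeating twice in total — each differentiation brings down another $\ln t$ — gives
$$\frac{d^{2}J}{da^{2}} = \int_{0}^{1} 3 t^{a} \log{\left(t \right)}^{2} \, dt = \frac{6}{\left(a + 1\right)^{3}},$$
and the integrand here is exactly the target integrand, so $I = \frac{6}{\left(a + 1\right)^{3}}$.

Setting $a = \frac{3}{4}$:
$$I = \frac{384}{343}.$$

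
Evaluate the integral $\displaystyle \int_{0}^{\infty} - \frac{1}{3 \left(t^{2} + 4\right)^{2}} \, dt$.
$- \frac{\pi}{96}$

Recall the elementary integral
$$J(a) = \int_{0}^{\infty} - \frac{1}{3 \left(a^{2} + t^{2}\right)} \, dt = - \frac{\pi}{6 a}.$$

Differentiating under the integral sign with respect to $a$,
$$\frac{dJ}{da} = \int_{0}^{\infty} \frac{2 a}{3 \left(a^{2} + t^{2}\right)^{2}} \, dt = \frac{\pi}{6 a^{2}},$$
so $\int_{0}^{\infty} - \frac{1}{3 \left(a^{2} + t^{2}\right)^{2}} \, dt = - \frac{\pi}{12 a^{3}}$.

Setting $a = 2$:
$$I = - \frac{\pi}{96}.$$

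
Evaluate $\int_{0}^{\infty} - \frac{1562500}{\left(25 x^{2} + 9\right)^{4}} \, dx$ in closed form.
$- \frac{390625 \pi}{17496}$

Recall the elementary integral
$$J(a) = \int_{0}^{\infty} - \frac{4}{a^{2} + x^{2}} \, dx = - \frac{2 \pi}{a}.$$

Differentiating under the integral sign with respect to $a$,
$$\frac{dJ}{da} = \int_{0}^{\infty} \frac{8 a}{\left(a^{2} + x^{2}\right)^{2}} \, dx = \frac{2 \pi}{a^{2}},$$
so $\int_{0}^{\infty} - \frac{4}{\left(a^{2} + x^{2}\right)^{2}} \, dx = - \frac{\pi}{a^{3}}$.

Repeating — each differentiation of $1/(x^2+a^2)^j$ produces $-2ja/(x^2+a^2)^{j+1}$ — and dividing through by $-2ja$ at each step yields, after $3$ differentiations in total,
$$\int_{0}^{\infty} - \frac{4}{\left(a^{2} + x^{2}\right)^{4}} \, dx = - \frac{5 \pi}{8 a^{7}}.$$

Setting $a = \frac{3}{5}$:
$$I = - \frac{390625 \pi}{17496}.$$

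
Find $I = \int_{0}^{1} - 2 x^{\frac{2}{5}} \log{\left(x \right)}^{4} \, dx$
$- \frac{150000}{16807}$

Consider the simpler parametrised integral
$$J(a) = \int_{0}^{1} - 2 x^{a} \, dx = - \frac{2}{a + 1}.$$

Differentiating under the integral sign brings down a factor of $\ln x$:
$$\frac{dJ}{da} = \int_{0}^{1} - 2 x^{a} \log{\left(x \right)} \, dx = \frac{2}{\left(a + 1\right)^{2}}.$$

Repeating $4$ times in total — each differentiation brings down another $\ln x$ — gives
$$\frac{d^{4}J}{da^{4}} = \int_{0}^{1} - 2 x^{a} \log{\left(x \right)}^{4} \, dx = - \frac{48}{\left(a + 1\right)^{5}},$$
and the integrand here is exactly the target integrand, so $I = - \frac{48}{\left(a + 1\right)^{5}}$.

Setting $a = \frac{2}{5}$:
$$I = - \frac{150000}{16807}.$$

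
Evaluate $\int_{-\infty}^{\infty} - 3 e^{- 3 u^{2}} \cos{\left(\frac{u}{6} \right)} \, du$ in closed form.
$- \frac{\sqrt{3} \sqrt{\pi}}{e^{\frac{1}{432}}}$

Treat the cosine frequency as a parameter and define $I(b) = \int_{-\infty}^{\infty} - 3 e^{- 3 u^{2}} \cos{\left(b u \right)} \, du$.

Differentiating under the integral sign,
$$I'(b) = \int_{-\infty}^{\infty} 3 u e^{- 3 u^{2}} \sin{\left(b u \right)} \, du.$$

Integrate $\int_{-\infty}^{\infty} u \sin(b u)\, e^{- 3 u^{2}}\, du$ by parts with $w = \sin(b u)$ and $dv = u\, e^{- 3 u^{2}}\, du$, giving $v = - \frac{e^{- 3 u^{2}}}{6}$. The boundary term vanishes and
$$\int_{-\infty}^{\infty} u \sin(b u)\, e^{- 3 u^{2}}\, du = \frac{b}{6} \int_{-\infty}^{\infty} \cos(b u)\, e^{- 3 u^{2}}\, du,$$
so $I'(b) = - \frac{b}{6}\, I(b)$.

This is a separable first-order ODE; solving with the initial condition $I(0) = \int_{-\infty}^{\infty} - 3 e^{- 3 u^{2}}\,du = - \sqrt{3} \sqrt{\pi}$ gives
$$I(b) = - \sqrt{3} \sqrt{\pi} e^{- \frac{b^{2}}{12}}.$$

Setting $b = \frac{1}{6}$:
$$I = - \frac{\sqrt{3} \sqrt{\pi}}{e^{\frac{1}{432}}}.$$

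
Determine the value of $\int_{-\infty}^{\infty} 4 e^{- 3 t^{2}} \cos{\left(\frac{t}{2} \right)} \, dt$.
$\frac{4 \sqrt{3} \sqrt{\pi}}{3 e^{\frac{1}{48}}}$

Let $b$ denote the cosine frequency and define $I(b) = \int_{-\infty}^{\infty} 4 e^{- 3 t^{2}} \cos{\left(b t \right)} \, dt$.

Differentiating under the integral sign,
$$I'(b) = \int_{-\infty}^{\infty} - 4 t e^{- 3 t^{2}} \sin{\left(b t \right)} \, dt.$$

Integrate $\int_{-\infty}^{\infty} t \sin(b t)\, e^{- 3 t^{2}}\, dt$ by parts with $u = \sin(b t)$ and $dv = t\, e^{- 3 t^{2}}\, dt$, giving $v = - \frac{e^{- 3 t^{2}}}{6}$. The boundary term vanishes and
$$\int_{-\infty}^{\infty} t \sin(b t)\, e^{- 3 t^{2}}\, dt = \frac{b}{6} \int_{-\infty}^{\infty} \cos(b t)\, e^{- 3 t^{2}}\, dt,$$
so $I'(b) = - \frac{b}{6}\, I(b)$.

This is a separable first-order ODE; solving with the initial condition $I(0) = \int_{-\infty}^{\infty} 4 e^{- 3 t^{2}}\,dt = \frac{4 \sqrt{3} \sqrt{\pi}}{3}$ gives
$$I(b) = \frac{4 \sqrt{3} \sqrt{\pi} e^{- \frac{b^{2}}{12}}}{3}.$$

Setting $b = \frac{1}{2}$:
$$I = \frac{4 \sqrt{3} \sqrt{\pi}}{3 e^{\frac{1}{48}}}.$$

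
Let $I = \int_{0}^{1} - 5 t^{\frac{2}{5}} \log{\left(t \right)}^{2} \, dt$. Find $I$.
$- \frac{1250}{343}$

Begin with the known integral
$$J(a) = \int_{0}^{1} - 5 t^{a} \, dt = - \frac{5}{a + 1}.$$

Differentiating under the integral sign brings down a factor of $\ln t$:
$$\frac{dJ}{da} = \int_{0}^{1} - 5 t^{a} \log{\left(t \right)} \, dt = \frac{5}{\left(a + 1\right)^{2}}.$$

Repeating twice in total — each differentiation brings down another $\ln t$ — gives
$$\frac{d^{2}J}{da^{2}} = \int_{0}^{1} - 5 t^{a} \log{\left(t \right)}^{2} \, dt = - \frac{10}{\left(a + 1\right)^{3}},$$
and the integrand here is exactly the target integrand, so $I = - \frac{10}{\left(a + 1\right)^{3}}$.

Setting $a = \frac{2}{5}$:
$$I = - \frac{1250}{343}.$$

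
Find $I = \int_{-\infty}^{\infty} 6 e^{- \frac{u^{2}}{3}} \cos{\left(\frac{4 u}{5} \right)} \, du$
$\frac{6 \sqrt{3} \sqrt{\pi}}{e^{\frac{12}{25}}}$

Treat the cosine frequency as a parameter and define $I(b) = \int_{-\infty}^{\infty} 6 e^{- \frac{u^{2}}{3}} \cos{\left(b u \right)} \, du$.

Differentiating under the integral sign,
$$I'(b) = \int_{-\infty}^{\infty} - 6 u e^{- \frac{u^{2}}{3}} \sin{\left(b u \right)} \, du.$$

Integrate $\int_{-\infty}^{\infty} u \sin(b u)\, e^{- \frac{u^{2}}{3}}\, du$ by parts with $w = \sin(b u)$ and $dv = u\, e^{- \frac{u^{2}}{3}}\, du$, giving $v = - \frac{3 e^{- \frac{u^{2}}{3}}}{2}$. The boundary term vanishes and
$$\int_{-\infty}^{\infty} u \sin(b u)\, e^{- \frac{u^{2}}{3}}\, du = \frac{3 b}{2} \int_{-\infty}^{\infty} \cos(b u)\, e^{- \frac{u^{2}}{3}}\, du,$$
so $I'(b) = - \frac{3 b}{2}\, I(b)$.

This is a separable first-order ODE; solving with the initial condition $I(0) = \int_{-\infty}^{\infty} 6 e^{- \frac{u^{2}}{3}}\,du = 6 \sqrt{3} \sqrt{\pi}$ gives
$$I(b) = 6 \sqrt{3} \sqrt{\pi} e^{- \frac{3 b^{2}}{4}}.$$

Setting $b = \frac{4}{5}$:
$$I = \frac{6 \sqrt{3} \sqrt{\pi}}{e^{\frac{12}{25}}}.$$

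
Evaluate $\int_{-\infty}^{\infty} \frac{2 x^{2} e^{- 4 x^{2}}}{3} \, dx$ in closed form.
$\frac{\sqrt{\pi}}{24}$

Start from the elementary integral
$$J(a) = \int_{-\infty}^{\infty} \frac{2 e^{- a x^{2}}}{3} \, dx = \frac{2 \sqrt{\pi}}{3 \sqrt{a}}.$$

Differentiating under the integral sign brings down a factor of $(-x^2)$:
$$\frac{dJ}{da} = \int_{-\infty}^{\infty} - \frac{2 x^{2} e^{- a x^{2}}}{3} \, dx = - \frac{\sqrt{\pi}}{3 a^{\frac{3}{2}}}.$$

The integral on the left is $-I$, so $I = \frac{\sqrt{\pi}}{3 a^{\frac{3}{2}}}$.

Setting $a = 4$:
$$I = \frac{\sqrt{\pi}}{24}.$$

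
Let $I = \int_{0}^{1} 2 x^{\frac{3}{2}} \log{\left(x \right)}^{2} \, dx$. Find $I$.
$\frac{32}{125}$

Consider the simpler parametrised integral
$$J(a) = \int_{0}^{1} 2 x^{a} \, dx = \frac{2}{a + 1}.$$

Differentiating under the integral sign brings down a factor of $\ln x$:
$$\frac{dJ}{da} = \int_{0}^{1} 2 x^{a} \log{\left(x \right)} \, dx = - \frac{2}{\left(a + 1\right)^{2}}.$$

Repeating twice in total — each differentiation brings down another $\ln x$ — gives
$$\frac{d^{2}J}{da^{2}} = \int_{0}^{1} 2 x^{a} \log{\left(x \right)}^{2} \, dx = \frac{4}{\left(a + 1\right)^{3}},$$
and the integrand here is exactly the target integrand, so $I = \frac{4}{\left(a + 1\right)^{3}}$.

Setting $a = \frac{3}{2}$:
$$I = \frac{32}{125}.$$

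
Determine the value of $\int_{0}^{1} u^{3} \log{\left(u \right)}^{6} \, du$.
$\frac{45}{1024}$

Start from the elementary integral
$$J(a) = \int_{0}^{1} u^{a} \, du = \frac{1}{a + 1}.$$

Differentiating under the integral sign brings down a factor of $\ln u$:
$$\frac{dJ}{da} = \int_{0}^{1} u^{a} \log{\left(u \right)} \, du = - \frac{1}{\left(a + 1\right)^{2}}.$$

Repeating $6$ times in total — each differentiation brings down another $\ln u$ — gives
$$\frac{d^{6}J}{da^{6}} = \int_{0}^{1} u^{a} \log{\left(u \right)}^{6} \, du = \frac{720}{\left(a + 1\right)^{7}},$$
and the integrand here is exactly the target integrand, so $I = \frac{720}{\left(a + 1\right)^{7}}$.

Setting $a = 3$:
$$I = \frac{45}{1024}.$$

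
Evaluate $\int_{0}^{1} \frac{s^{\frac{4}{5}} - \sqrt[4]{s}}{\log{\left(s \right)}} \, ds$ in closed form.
$\log{\left(\frac{36}{25} \right)}$

Consider the one-parameter family: let $I(a) = \int_{0}^{1} \frac{- \sqrt[4]{s} + s^{a}}{\log{\left(s \right)}} \, ds$.

Since $\dfrac{\partial}{\partial a}\,s^{a} = s^{a} \ln s$, the $\ln s$ in the denominator cancels and
$$\frac{dI}{da} = \int_{0}^{1} s^{a} \, ds = \left[\frac{s^{a+1}}{a+1}\right]_0^1 = \frac{1}{a + 1}.$$

Integrating with respect to $a$ gives $I(a) = \log{\left(\frac{4 a}{5} + \frac{4}{5} \right)} + C$.

At $a = \frac{1}{4}$ the integrand is identically $0$, so $I(\frac{1}{4}) = 0$. The closed form gives $0$, hence $C = 0$.

Setting $a = \frac{4}{5}$:
$$I = \log{\left(\frac{36}{25} \right)}.$$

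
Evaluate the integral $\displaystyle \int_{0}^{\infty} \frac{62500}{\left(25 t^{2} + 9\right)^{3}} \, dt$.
$\frac{3125 \pi}{324}$

Start from the standard arctangent integral
$$J(a) = \int_{0}^{\infty} \frac{4}{a^{2} + t^{2}} \, dt = \frac{2 \pi}{a}.$$

Differentiating under the integral sign with respect to $a$,
$$\frac{dJ}{da} = \int_{0}^{\infty} - \frac{8 a}{\left(a^{2} + t^{2}\right)^{2}} \, dt = - \frac{2 \pi}{a^{2}},$$
so $\int_{0}^{\infty} \frac{4}{\left(a^{2} + t^{2}\right)^{2}} \, dt = \frac{\pi}{a^{3}}$.

Repeating — each differentiation of $1/(t^2+a^2)^j$ produces $-2ja/(t^2+a^2)^{j+1}$ — and dividing through by $-2ja$ at each step yields, after $2$ differentiations in total,
$$\int_{0}^{\infty} \frac{4}{\left(a^{2} + t^{2}\right)^{3}} \, dt = \frac{3 \pi}{4 a^{5}}.$$

Setting $a = \frac{3}{5}$:
$$I = \frac{3125 \pi}{324}.$$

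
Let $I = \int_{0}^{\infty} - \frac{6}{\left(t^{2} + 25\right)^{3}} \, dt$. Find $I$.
$- \frac{9 \pi}{25000}$

Begin with the known result
$$J(a) = \int_{0}^{\infty} - \frac{6}{a^{2} + t^{2}} \, dt = - \frac{3 \pi}{a}.$$

Differentiating under the integral sign with respect to $a$,
$$\frac{dJ}{da} = \int_{0}^{\infty} \frac{12 a}{\left(a^{2} + t^{2}\right)^{2}} \, dt = \frac{3 \pi}{a^{2}},$$
so $\int_{0}^{\infty} - \frac{6}{\left(a^{2} + t^{2}\right)^{2}} \, dt = - \frac{3 \pi}{2 a^{3}}$.

Repeating — each differentiation of $1/(t^2+a^2)^j$ produces $-2ja/(t^2+a^2)^{j+1}$ — and dividing through by $-2ja$ at each step yields, after $2$ differentiations in total,
$$\int_{0}^{\infty} - \frac{6}{\left(a^{2} + t^{2}\right)^{3}} \, dt = - \frac{9 \pi}{8 a^{5}}.$$

Setting $a = 5$:
$$I = - \frac{9 \pi}{25000}.$$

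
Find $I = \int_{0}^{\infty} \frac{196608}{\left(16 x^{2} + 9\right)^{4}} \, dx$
$\frac{2560 \pi}{729}$

Begin with the known result
$$J(a) = \int_{0}^{\infty} \frac{3}{a^{2} + x^{2}} \, dx = \frac{3 \pi}{2 a}.$$

Differentiating under the integral sign with respect to $a$,
$$\frac{dJ}{da} = \int_{0}^{\infty} - \frac{6 a}{\left(a^{2} + x^{2}\right)^{2}} \, dx = - \frac{3 \pi}{2 a^{2}},$$
so $\int_{0}^{\infty} \frac{3}{\left(a^{2} + x^{2}\right)^{2}} \, dx = \frac{3 \pi}{4 a^{3}}$.

Repeating — each differentiation of $1/(x^2+a^2)^j$ produces $-2ja/(x^2+a^2)^{j+1}$ — and dividing through by $-2ja$ at each step yields, after $3$ differentiations in total,
$$\int_{0}^{\infty} \frac{3}{\left(a^{2} + x^{2}\right)^{4}} \, dx = \frac{15 \pi}{32 a^{7}}.$$

Setting $a = \frac{3}{4}$:
$$I = \frac{2560 \pi}{729}.$$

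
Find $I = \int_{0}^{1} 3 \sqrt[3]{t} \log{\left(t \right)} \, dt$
$- \frac{27}{16}$

Start from the elementary integral
$$J(a) = \int_{0}^{1} 3 t^{a} \, dt = \frac{3}{a + 1}.$$

Differentiating under the integral sign brings down a factor of $\ln t$:
$$\frac{dJ}{da} = \int_{0}^{1} 3 t^{a} \log{\left(t \right)} \, dt = - \frac{3}{\left(a + 1\right)^{2}}.$$

The integral on the left is $I$, so $I = - \frac{3}{\left(a + 1\right)^{2}}$.

Setting $a = \frac{1}{3}$:
$$I = - \frac{27}{16}.$$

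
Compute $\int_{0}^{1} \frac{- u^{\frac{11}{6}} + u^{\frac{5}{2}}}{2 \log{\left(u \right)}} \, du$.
$- \log{\left(17 \right)} + \frac{\log{\left(357 \right)}}{2}$

Consider the one-parameter family: let $I(a) = \int_{0}^{1} \frac{- u^{\frac{11}{6}} + u^{a}}{2 \log{\left(u \right)}} \, du$.

Since $\dfrac{\partial}{\partial a}\,u^{a} = u^{a} \ln u$, the $\ln u$ in the denominator cancels and
$$\frac{dI}{da} = \int_{0}^{1} \frac{1}{2} u^{a} \, du = \frac{1}{2} \left[\frac{u^{a+1}}{a+1}\right]_0^1 = \frac{1}{2 \left(a + 1\right)}.$$

Integrating with respect to $a$ gives $I(a) = \log{\left(\frac{\sqrt{102} \sqrt{a + 1}}{17} \right)} + C$.

At $a = \frac{11}{6}$ the integrand is identically $0$, so $I(\frac{11}{6}) = 0$. The closed form gives $0$, hence $C = 0$.

Setting $a = \frac{5}{2}$:
$$I = - \log{\left(17 \right)} + \frac{\log{\left(357 \right)}}{2}.$$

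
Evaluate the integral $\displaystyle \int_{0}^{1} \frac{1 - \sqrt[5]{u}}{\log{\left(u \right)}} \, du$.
$- \log{\left(6 \right)} + \log{\left(5 \right)}$

Introduce a parameter $a$ in the exponent: let $I(a) = \int_{0}^{1} \frac{1 - u^{a}}{\log{\left(u \right)}} \, du$.

Since $\dfrac{\partial}{\partial a}\,u^{a} = u^{a} \ln u$, the $\ln u$ in the denominator cancels and
$$\frac{dI}{da} = \int_{0}^{1} -1 u^{a} \, du = -1 \left[\frac{u^{a+1}}{a+1}\right]_0^1 = - \frac{1}{a + 1}.$$

Integrating with respect to $a$ gives $I(a) = - \log{\left(a + 1 \right)} + C$.

At $a = 0$ the integrand is identically $0$, so $I(0) = 0$. The closed form gives $0$, hence $C = 0$.

Setting $a = \frac{1}{5}$:
$$I = - \log{\left(6 \right)} + \log{\left(5 \right)}.$$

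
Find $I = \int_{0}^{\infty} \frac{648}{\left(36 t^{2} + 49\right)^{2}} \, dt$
$\frac{27 \pi}{343}$

Recall the elementary integral
$$J(a) = \int_{0}^{\infty} \frac{1}{2 \left(a^{2} + t^{2}\right)} \, dt = \frac{\pi}{4 a}.$$

Differentiating under the integral sign with respect to $a$,
$$\frac{dJ}{da} = \int_{0}^{\infty} - \frac{a}{\left(a^{2} + t^{2}\right)^{2}} \, dt = - \frac{\pi}{4 a^{2}},$$
so $\int_{0}^{\infty} \frac{1}{2 \left(a^{2} + t^{2}\right)^{2}} \, dt = \frac{\pi}{8 a^{3}}$.

Setting $a = \frac{7}{6}$:
$$I = \frac{27 \pi}{343}.$$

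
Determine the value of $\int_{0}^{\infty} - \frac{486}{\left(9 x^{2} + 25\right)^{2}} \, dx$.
$- \frac{81 \pi}{250}$

Start from the standard arctangent integral
$$J(a) = \int_{0}^{\infty} - \frac{6}{a^{2} + x^{2}} \, dx = - \frac{3 \pi}{a}.$$

Differentiating under the integral sign with respect to $a$,
$$\frac{dJ}{da} = \int_{0}^{\infty} \frac{12 a}{\left(a^{2} + x^{2}\right)^{2}} \, dx = \frac{3 \pi}{a^{2}},$$
so $\int_{0}^{\infty} - \frac{6}{\left(a^{2} + x^{2}\right)^{2}} \, dx = - \frac{3 \pi}{2 a^{3}}$.

Setting $a = \frac{5}{3}$:
$$I = - \frac{81 \pi}{250}.$$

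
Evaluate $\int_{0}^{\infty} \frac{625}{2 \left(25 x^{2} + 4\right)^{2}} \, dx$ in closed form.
$\frac{125 \pi}{64}$

Recall the elementary integral
$$J(a) = \int_{0}^{\infty} \frac{1}{2 \left(a^{2} + x^{2}\right)} \, dx = \frac{\pi}{4 a}.$$

Differentiating under the integral sign with respect to $a$,
$$\frac{dJ}{da} = \int_{0}^{\infty} - \frac{a}{\left(a^{2} + x^{2}\right)^{2}} \, dx = - \frac{\pi}{4 a^{2}},$$
so $\int_{0}^{\infty} \frac{1}{2 \left(a^{2} + x^{2}\right)^{2}} \, dx = \frac{\pi}{8 a^{3}}$.

Setting $a = \frac{2}{5}$:
$$I = \frac{125 \pi}{64}.$$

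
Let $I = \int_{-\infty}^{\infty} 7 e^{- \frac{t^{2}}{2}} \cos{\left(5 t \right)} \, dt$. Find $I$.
$\frac{7 \sqrt{2} \sqrt{\pi}}{e^{\frac{25}{2}}}$

Treat the cosine frequency as a parameter and define $I(b) = \int_{-\infty}^{\infty} 7 e^{- \frac{t^{2}}{2}} \cos{\left(b t \right)} \, dt$.

Differentiating under the integral sign,
$$I'(b) = \int_{-\infty}^{\infty} - 7 t e^{- \frac{t^{2}}{2}} \sin{\left(b t \right)} \, dt.$$

Integrate $\int_{-\infty}^{\infty} t \sin(b t)\, e^{- \frac{t^{2}}{2}}\, dt$ by parts with $u = \sin(b t)$ and $dv = t\, e^{- \frac{t^{2}}{2}}\, dt$, giving $v = - e^{- \frac{t^{2}}{2}}$. The boundary term vanishes and
$$\int_{-\infty}^{\infty} t \sin(b t)\, e^{- \frac{t^{2}}{2}}\, dt = b \int_{-\infty}^{\infty} \cos(b t)\, e^{- \frac{t^{2}}{2}}\, dt,$$
so $I'(b) = - b\, I(b)$.

This is a separable first-order ODE; solving with the initial condition $I(0) = \int_{-\infty}^{\infty} 7 e^{- \frac{t^{2}}{2}}\,dt = 7 \sqrt{2} \sqrt{\pi}$ gives
$$I(b) = 7 \sqrt{2} \sqrt{\pi} e^{- \frac{b^{2}}{2}}.$$

Setting $b = 5$:
$$I = \frac{7 \sqrt{2} \sqrt{\pi}}{e^{\frac{25}{2}}}.$$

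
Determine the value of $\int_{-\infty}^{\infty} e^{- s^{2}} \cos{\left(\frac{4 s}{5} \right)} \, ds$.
$\frac{\sqrt{\pi}}{e^{\frac{4}{25}}}$

Let $b$ denote the cosine frequency and define $I(b) = \int_{-\infty}^{\infty} e^{- s^{2}} \cos{\left(b s \right)} \, ds$.

Differentiating under the integral sign,
$$I'(b) = \int_{-\infty}^{\infty} - s e^{- s^{2}} \sin{\left(b s \right)} \, ds.$$

Integrate $\int_{-\infty}^{\infty} s \sin(b s)\, e^{- s^{2}}\, ds$ by parts with $u = \sin(b s)$ and $dv = s\, e^{- s^{2}}\, ds$, giving $v = - \frac{e^{- s^{2}}}{2}$. The boundary term vanishes and
$$\int_{-\infty}^{\infty} s \sin(b s)\, e^{- s^{2}}\, ds = \frac{b}{2} \int_{-\infty}^{\infty} \cos(b s)\, e^{- s^{2}}\, ds,$$
so $I'(b) = - \frac{b}{2}\, I(b)$.

This is a separable first-order ODE; solving with the initial condition $I(0) = \int_{-\infty}^{\infty} e^{- s^{2}}\,ds = \sqrt{\pi}$ gives
$$I(b) = \sqrt{\pi} e^{- \frac{b^{2}}{4}}.$$

Setting $b = \frac{4}{5}$:
$$I = \frac{\sqrt{\pi}}{e^{\frac{4}{25}}}.$$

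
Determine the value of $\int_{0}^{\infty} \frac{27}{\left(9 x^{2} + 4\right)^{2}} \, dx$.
$\frac{9 \pi}{32}$

Recall the elementary integral
$$J(a) = \int_{0}^{\infty} \frac{1}{3 \left(a^{2} + x^{2}\right)} \, dx = \frac{\pi}{6 a}.$$

Differentiating under the integral sign with respect to $a$,
$$\frac{dJ}{da} = \int_{0}^{\infty} - \frac{2 a}{3 \left(a^{2} + x^{2}\right)^{2}} \, dx = - \frac{\pi}{6 a^{2}},$$
so $\int_{0}^{\infty} \frac{1}{3 \left(a^{2} + x^{2}\right)^{2}} \, dx = \frac{\pi}{12 a^{3}}$.

Setting $a = \frac{2}{3}$:
$$I = \frac{9 \pi}{32}.$$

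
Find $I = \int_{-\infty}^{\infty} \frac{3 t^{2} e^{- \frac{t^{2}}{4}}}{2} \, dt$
$6 \sqrt{\pi}$

Consider the simpler parametrised integral
$$J(a) = \int_{-\infty}^{\infty} \frac{3 e^{- a t^{2}}}{2} \, dt = \frac{3 \sqrt{\pi}}{2 \sqrt{a}}.$$

Differentiating under the integral sign brings down a factor of $(-t^2)$:
$$\frac{dJ}{da} = \int_{-\infty}^{\infty} - \frac{3 t^{2} e^{- a t^{2}}}{2} \, dt = - \frac{3 \sqrt{\pi}}{4 a^{\frac{3}{2}}}.$$

The integral on the left is $-I$, so $I = \frac{3 \sqrt{\pi}}{4 a^{\frac{3}{2}}}$.

Setting $a = \frac{1}{4}$:
$$I = 6 \sqrt{\pi}.$$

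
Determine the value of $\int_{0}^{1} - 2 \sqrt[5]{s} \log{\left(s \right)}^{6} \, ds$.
$- \frac{390625}{972}$

Consider the simpler parametrised integral
$$J(a) = \int_{0}^{1} - 2 s^{a} \, ds = - \frac{2}{a + 1}.$$

Differentiating under the integral sign brings down a factor of $\ln s$:
$$\frac{dJ}{da} = \int_{0}^{1} - 2 s^{a} \log{\left(s \right)} \, ds = \frac{2}{\left(a + 1\right)^{2}}.$$

Repeating $6$ times in total — each differentiation brings down another $\ln s$ — gives
$$\frac{d^{6}J}{da^{6}} = \int_{0}^{1} - 2 s^{a} \log{\left(s \right)}^{6} \, ds = - \frac{1440}{\left(a + 1\right)^{7}},$$
and the integrand here is exactly the target integrand, so $I = - \frac{1440}{\left(a + 1\right)^{7}}$.

Setting $a = \frac{1}{5}$:
$$I = - \frac{390625}{972}.$$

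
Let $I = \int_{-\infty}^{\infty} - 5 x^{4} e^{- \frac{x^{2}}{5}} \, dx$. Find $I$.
$- \frac{375 \sqrt{5} \sqrt{\pi}}{4}$

Start from the elementary integral
$$J(a) = \int_{-\infty}^{\infty} - 5 e^{- a x^{2}} \, dx = - \frac{5 \sqrt{\pi}}{\sqrt{a}}.$$

Differentiating under the integral sign brings down a factor of $(-x^2)$:
$$\frac{dJ}{da} = \int_{-\infty}^{\infty} 5 x^{2} e^{- a x^{2}} \, dx = \frac{5 \sqrt{\pi}}{2 a^{\frac{3}{2}}}.$$

Repeating twice in total — each differentiation brings down another $(-x^2)$ — gives
$$\frac{d^{2}J}{da^{2}} = \int_{-\infty}^{\infty} - 5 x^{4} e^{- a x^{2}} \, dx = - \frac{15 \sqrt{\pi}}{4 a^{\frac{5}{2}}},$$
and the integrand here is exactly the target integrand, so $I = - \frac{15 \sqrt{\pi}}{4 a^{\frac{5}{2}}}$.

Setting $a = \frac{1}{5}$:
$$I = - \frac{375 \sqrt{5} \sqrt{\pi}}{4}.$$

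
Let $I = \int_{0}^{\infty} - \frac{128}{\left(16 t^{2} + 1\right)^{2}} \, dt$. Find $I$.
$- 8 \pi$

Begin with the known result
$$J(a) = \int_{0}^{\infty} - \frac{1}{2 \left(a^{2} + t^{2}\right)} \, dt = - \frac{\pi}{4 a}.$$

Differentiating under the integral sign with respect to $a$,
$$\frac{dJ}{da} = \int_{0}^{\infty} \frac{a}{\left(a^{2} + t^{2}\right)^{2}} \, dt = \frac{\pi}{4 a^{2}},$$
so $\int_{0}^{\infty} - \frac{1}{2 \left(a^{2} + t^{2}\right)^{2}} \, dt = - \frac{\pi}{8 a^{3}}$.

Setting $a = \frac{1}{4}$:
$$I = - 8 \pi.$$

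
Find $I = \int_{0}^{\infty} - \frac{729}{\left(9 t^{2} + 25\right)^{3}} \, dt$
$- \frac{729 \pi}{50000}$

Begin with the known result
$$J(a) = \int_{0}^{\infty} - \frac{1}{a^{2} + t^{2}} \, dt = - \frac{\pi}{2 a}.$$

Differentiating under the integral sign with respect to $a$,
$$\frac{dJ}{da} = \int_{0}^{\infty} \frac{2 a}{\left(a^{2} + t^{2}\right)^{2}} \, dt = \frac{\pi}{2 a^{2}},$$
so $\int_{0}^{\infty} - \frac{1}{\left(a^{2} + t^{2}\right)^{2}} \, dt = - \frac{\pi}{4 a^{3}}$.

Repeating — each differentiation of $1/(t^2+a^2)^j$ produces $-2ja/(t^2+a^2)^{j+1}$ — and dividing through by $-2ja$ at each step yields, after $2$ differentiations in total,
$$\int_{0}^{\infty} - \frac{1}{\left(a^{2} + t^{2}\right)^{3}} \, dt = - \frac{3 \pi}{16 a^{5}}.$$

Setting $a = \frac{5}{3}$:
$$I = - \frac{729 \pi}{50000}.$$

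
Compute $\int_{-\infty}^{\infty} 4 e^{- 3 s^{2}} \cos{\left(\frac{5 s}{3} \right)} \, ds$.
$\frac{4 \sqrt{3} \sqrt{\pi}}{3 e^{\frac{25}{108}}}$

Let $b$ denote the cosine frequency and define $I(b) = \int_{-\infty}^{\infty} 4 e^{- 3 s^{2}} \cos{\left(b s \right)} \, ds$.

Differentiating under the integral sign,
$$I'(b) = \int_{-\infty}^{\infty} - 4 s e^{- 3 s^{2}} \sin{\left(b s \right)} \, ds.$$

Integrate $\int_{-\infty}^{\infty} s \sin(b s)\, e^{- 3 s^{2}}\, ds$ by parts with $u = \sin(b s)$ and $dv = s\, e^{- 3 s^{2}}\, ds$, giving $v = - \frac{e^{- 3 s^{2}}}{6}$. The boundary term vanishes and
$$\int_{-\infty}^{\infty} s \sin(b s)\, e^{- 3 s^{2}}\, ds = \frac{b}{6} \int_{-\infty}^{\infty} \cos(b s)\, e^{- 3 s^{2}}\, ds,$$
so $I'(b) = - \frac{b}{6}\, I(b)$.

This is a separable first-order ODE; solving with the initial condition $I(0) = \int_{-\infty}^{\infty} 4 e^{- 3 s^{2}}\,ds = \frac{4 \sqrt{3} \sqrt{\pi}}{3}$ gives
$$I(b) = \frac{4 \sqrt{3} \sqrt{\pi} e^{- \frac{b^{2}}{12}}}{3}.$$

Setting $b = \frac{5}{3}$:
$$I = \frac{4 \sqrt{3} \sqrt{\pi}}{3 e^{\frac{25}{108}}}.$$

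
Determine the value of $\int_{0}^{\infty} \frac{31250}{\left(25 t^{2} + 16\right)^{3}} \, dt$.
$\frac{9375 \pi}{8192}$

Recall the elementary integral
$$J(a) = \int_{0}^{\infty} \frac{2}{a^{2} + t^{2}} \, dt = \frac{\pi}{a}.$$

Differentiating under the integral sign with respect to $a$,
$$\frac{dJ}{da} = \int_{0}^{\infty} - \frac{4 a}{\left(a^{2} + t^{2}\right)^{2}} \, dt = - \frac{\pi}{a^{2}},$$
so $\int_{0}^{\infty} \frac{2}{\left(a^{2} + t^{2}\right)^{2}} \, dt = \frac{\pi}{2 a^{3}}$.

Repeating — each differentiation of $1/(t^2+a^2)^j$ produces $-2ja/(t^2+a^2)^{j+1}$ — and dividing through by $-2ja$ at each step yields, after $2$ differentiations in total,
$$\int_{0}^{\infty} \frac{2}{\left(a^{2} + t^{2}\right)^{3}} \, dt = \frac{3 \pi}{8 a^{5}}.$$

Setting $a = \frac{4}{5}$:
$$I = \frac{9375 \pi}{8192}.$$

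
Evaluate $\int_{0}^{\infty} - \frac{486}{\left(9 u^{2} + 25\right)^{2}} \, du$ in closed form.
$- \frac{81 \pi}{250}$

Start from the standard arctangent integral
$$J(a) = \int_{0}^{\infty} - \frac{6}{a^{2} + u^{2}} \, du = - \frac{3 \pi}{a}.$$

Differentiating under the integral sign with respect to $a$,
$$\frac{dJ}{da} = \int_{0}^{\infty} \frac{12 a}{\left(a^{2} + u^{2}\right)^{2}} \, du = \frac{3 \pi}{a^{2}},$$
so $\int_{0}^{\infty} - \frac{6}{\left(a^{2} + u^{2}\right)^{2}} \, du = - \frac{3 \pi}{2 a^{3}}$.

Setting $a = \frac{5}{3}$:
$$I = - \frac{81 \pi}{250}.$$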